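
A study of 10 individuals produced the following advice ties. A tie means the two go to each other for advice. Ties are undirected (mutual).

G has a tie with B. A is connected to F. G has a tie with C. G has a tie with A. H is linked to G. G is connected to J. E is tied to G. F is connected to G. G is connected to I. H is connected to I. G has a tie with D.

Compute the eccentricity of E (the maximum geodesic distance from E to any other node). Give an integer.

2

Distances from E: A:2, B:2, C:2, D:2, F:2, G:1, H:2, I:2, J:2.
The largest is 2 (to A, F, B, H, I, D, J, and C), so the eccentricity of E is 2.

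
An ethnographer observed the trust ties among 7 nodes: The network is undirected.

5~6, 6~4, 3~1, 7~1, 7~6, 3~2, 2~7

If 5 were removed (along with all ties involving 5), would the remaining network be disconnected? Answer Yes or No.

No

Even without 5, every remaining node can still reach every other (the residual graph is connected), so 5 is not a cut vertex.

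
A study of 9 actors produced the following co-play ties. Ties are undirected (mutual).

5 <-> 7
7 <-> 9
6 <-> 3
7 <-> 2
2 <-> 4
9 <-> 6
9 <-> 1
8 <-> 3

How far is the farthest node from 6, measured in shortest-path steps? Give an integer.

4

Distances from 6: 1:2, 2:3, 3:1, 4:4, 5:3, 7:2, 8:2, 9:1.
The largest is 4 (to 4), so the eccentricity of 6 is 4.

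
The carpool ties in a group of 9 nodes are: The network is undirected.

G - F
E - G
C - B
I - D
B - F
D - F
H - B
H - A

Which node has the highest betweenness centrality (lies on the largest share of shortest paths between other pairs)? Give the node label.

Unnormalized betweenness of each node: A:0, B:17, C:0, D:7, E:0, F:20, G:7, H:7, I:0.
F has the largest value, 20, making it the main broker — the node through which the most shortest paths run.

F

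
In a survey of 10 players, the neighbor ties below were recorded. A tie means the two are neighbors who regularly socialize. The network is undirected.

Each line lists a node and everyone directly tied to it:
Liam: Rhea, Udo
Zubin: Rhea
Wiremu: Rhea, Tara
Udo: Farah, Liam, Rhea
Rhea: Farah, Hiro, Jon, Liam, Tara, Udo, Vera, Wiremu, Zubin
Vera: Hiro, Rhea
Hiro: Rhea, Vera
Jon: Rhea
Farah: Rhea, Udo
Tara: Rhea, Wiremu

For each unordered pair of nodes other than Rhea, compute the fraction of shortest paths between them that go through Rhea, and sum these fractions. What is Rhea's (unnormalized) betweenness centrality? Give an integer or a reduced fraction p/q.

63/2

Pairs whose geodesics pass through Rhea — Hiro–Liam: 1; Hiro–Farah: 1; Hiro–Udo: 1; Hiro–Zubin: 1; Hiro–Jon: 1; Hiro–Wiremu: 1; Hiro–Tara: 1; Liam–Farah: 1/2; Liam–Zubin: 1; Liam–Jon: 1; Liam–Vera: 1; Liam–Wiremu: 1; Liam–Tara: 1; Farah–Zubin: 1 … (+18 more pairs).
All other pairs contribute 0.
Summing the contributions gives betweenness(Rhea) = 63/2.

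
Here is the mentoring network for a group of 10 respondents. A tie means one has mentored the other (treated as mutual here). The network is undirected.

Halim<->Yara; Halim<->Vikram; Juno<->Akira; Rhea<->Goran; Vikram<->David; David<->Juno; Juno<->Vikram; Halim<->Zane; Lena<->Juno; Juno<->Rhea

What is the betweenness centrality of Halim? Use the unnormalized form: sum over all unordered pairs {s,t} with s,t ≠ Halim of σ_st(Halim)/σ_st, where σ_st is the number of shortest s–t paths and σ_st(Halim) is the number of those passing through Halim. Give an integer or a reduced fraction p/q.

Pairs whose geodesics pass through Halim — Goran–Zane: 1; Goran–Yara: 1; Zane–Akira: 1; Zane–Rhea: 1; Zane–David: 1; Zane–Juno: 1; Zane–Vikram: 1; Zane–Lena: 1; Zane–Yara: 1; Akira–Yara: 1; Rhea–Yara: 1; David–Yara: 1; Juno–Yara: 1; Vikram–Yara: 1 … (+1 more pairs).
All other pairs contribute 0.
Summing the contributions gives betweenness(Halim) = 15.

15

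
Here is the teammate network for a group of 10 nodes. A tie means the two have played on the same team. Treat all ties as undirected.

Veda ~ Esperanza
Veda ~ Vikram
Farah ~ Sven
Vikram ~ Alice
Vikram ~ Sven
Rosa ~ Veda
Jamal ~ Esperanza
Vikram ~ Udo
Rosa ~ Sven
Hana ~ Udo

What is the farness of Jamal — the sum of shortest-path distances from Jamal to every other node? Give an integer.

31

Distances from Jamal: Alice:4, Esperanza:1, Farah:5, Hana:5, Rosa:3, Sven:4, Udo:4, Veda:2, Vikram:3.
Sum = 4 + 1 + 5 + 5 + 3 + 4 + 4 + 2 + 3 = 31.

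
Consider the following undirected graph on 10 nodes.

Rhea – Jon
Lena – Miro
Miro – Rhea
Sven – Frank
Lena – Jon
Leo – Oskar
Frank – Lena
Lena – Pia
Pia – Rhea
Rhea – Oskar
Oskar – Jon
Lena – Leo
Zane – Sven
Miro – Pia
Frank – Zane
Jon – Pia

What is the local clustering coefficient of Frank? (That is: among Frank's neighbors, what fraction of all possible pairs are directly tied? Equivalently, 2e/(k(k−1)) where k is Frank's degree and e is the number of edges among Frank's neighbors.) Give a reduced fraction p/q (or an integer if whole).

1/3

Frank's neighbors: Lena, Sven, and Zane (k = 3).
Possible neighbor pairs: C(3,2) = 3. Edges among them: Sven–Zane → e = 1.
Clustering(Frank) = 1/3.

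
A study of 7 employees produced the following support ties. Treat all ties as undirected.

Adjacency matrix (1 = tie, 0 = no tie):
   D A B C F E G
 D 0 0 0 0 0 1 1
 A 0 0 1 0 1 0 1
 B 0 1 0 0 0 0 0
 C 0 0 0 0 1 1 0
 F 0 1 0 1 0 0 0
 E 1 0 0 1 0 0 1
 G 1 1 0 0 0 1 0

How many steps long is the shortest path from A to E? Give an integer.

2

One shortest route is A – G – E, which uses 2 edges, and A and E are not directly tied, so nothing shorter exists. So d(A,E) = 2.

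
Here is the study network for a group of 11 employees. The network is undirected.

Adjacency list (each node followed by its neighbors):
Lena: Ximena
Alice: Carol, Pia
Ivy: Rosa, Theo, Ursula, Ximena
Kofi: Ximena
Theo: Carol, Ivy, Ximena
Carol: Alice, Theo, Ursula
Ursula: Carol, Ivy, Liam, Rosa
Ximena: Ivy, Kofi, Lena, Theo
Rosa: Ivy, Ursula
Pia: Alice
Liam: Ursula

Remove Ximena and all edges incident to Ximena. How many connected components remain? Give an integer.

Without Ximena, the remaining ties split the others into: {Alice, Carol, Ivy, Liam, Pia, Rosa, Theo, Ursula}; {Kofi}; {Lena}.
That's 3 separate components.

3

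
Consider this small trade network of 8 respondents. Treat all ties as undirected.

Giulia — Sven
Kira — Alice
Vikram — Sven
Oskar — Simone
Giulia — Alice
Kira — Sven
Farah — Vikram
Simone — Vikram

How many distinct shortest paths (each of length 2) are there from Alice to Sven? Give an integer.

The shortest distance is 2. The length-2 paths are: Alice–Giulia–Sven; Alice–Kira–Sven.
That gives 2 distinct shortest paths.

2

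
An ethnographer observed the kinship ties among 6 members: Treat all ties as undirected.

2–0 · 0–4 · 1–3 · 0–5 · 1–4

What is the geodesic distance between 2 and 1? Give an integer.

One shortest route is 2 – 0 – 4 – 1, which uses 3 edges, and at distance 2 from 2 we only reach {4, 5}, which does not include 1. So d(2,1) = 3.

3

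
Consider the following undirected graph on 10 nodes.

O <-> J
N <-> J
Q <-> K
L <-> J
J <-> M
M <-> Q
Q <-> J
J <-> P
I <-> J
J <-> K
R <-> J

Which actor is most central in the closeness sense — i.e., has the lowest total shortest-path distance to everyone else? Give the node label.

J

Farness (sum of distances to all others) for each node — I:17, J:9, K:16, L:17, M:16, N:17, O:17, P:17, Q:15, R:17.
The smallest farness is 9, for J, so J has the highest closeness.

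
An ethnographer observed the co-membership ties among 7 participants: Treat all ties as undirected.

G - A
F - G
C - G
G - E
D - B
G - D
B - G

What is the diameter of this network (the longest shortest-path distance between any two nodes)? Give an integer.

Eccentricity of each node (its greatest distance to any other): A:2, B:2, C:2, D:2, E:2, F:2, G:1.
The maximum eccentricity is 2, realized for instance by the pair D–F via D – G – F. So the diameter is 2.

2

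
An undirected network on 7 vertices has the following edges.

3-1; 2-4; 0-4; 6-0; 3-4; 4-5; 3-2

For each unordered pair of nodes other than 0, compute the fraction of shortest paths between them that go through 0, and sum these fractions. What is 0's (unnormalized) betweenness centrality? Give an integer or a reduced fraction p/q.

Pairs whose geodesics pass through 0 — 2–6: 1; 3–6: 1; 4–6: 1; 5–6: 1; 1–6: 1.
All other pairs contribute 0.
Summing the contributions gives betweenness(0) = 5.

5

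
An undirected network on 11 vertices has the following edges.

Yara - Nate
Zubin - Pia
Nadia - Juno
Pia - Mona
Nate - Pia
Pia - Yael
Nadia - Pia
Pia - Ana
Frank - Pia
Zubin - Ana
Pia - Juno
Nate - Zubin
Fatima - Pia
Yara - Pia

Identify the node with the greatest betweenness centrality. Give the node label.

Pia

Unnormalized betweenness of each node: Ana:0, Fatima:0, Frank:0, Juno:0, Mona:0, Nadia:0, Nate:1/2, Pia:40, Yael:0, Yara:0, Zubin:1/2.
Pia has the largest value, 40, making it the main broker — the node through which the most shortest paths run.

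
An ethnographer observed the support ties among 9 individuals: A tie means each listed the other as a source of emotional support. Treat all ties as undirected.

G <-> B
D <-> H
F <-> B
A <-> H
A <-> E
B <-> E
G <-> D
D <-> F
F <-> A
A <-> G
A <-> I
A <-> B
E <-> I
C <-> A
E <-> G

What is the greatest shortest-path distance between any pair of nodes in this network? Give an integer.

3

Eccentricity of each node (its greatest distance to any other): A:2, B:2, C:3, D:3, E:2, F:2, G:2, H:2, I:3.
The maximum eccentricity is 3, realized for instance by the pair D–C via D – H – A – C. So the diameter is 3.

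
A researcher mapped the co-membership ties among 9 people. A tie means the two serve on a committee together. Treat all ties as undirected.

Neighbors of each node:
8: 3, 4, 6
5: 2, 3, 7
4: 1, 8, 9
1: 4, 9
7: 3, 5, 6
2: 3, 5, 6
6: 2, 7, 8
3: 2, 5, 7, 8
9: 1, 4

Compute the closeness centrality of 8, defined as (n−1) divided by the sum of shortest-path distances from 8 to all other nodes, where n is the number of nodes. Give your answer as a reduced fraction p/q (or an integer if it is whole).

8/13

Distances from 8: 1:2, 2:2, 3:1, 4:1, 5:2, 6:1, 7:2, 9:2. Sum = 13.
n = 9, so closeness = 8/13.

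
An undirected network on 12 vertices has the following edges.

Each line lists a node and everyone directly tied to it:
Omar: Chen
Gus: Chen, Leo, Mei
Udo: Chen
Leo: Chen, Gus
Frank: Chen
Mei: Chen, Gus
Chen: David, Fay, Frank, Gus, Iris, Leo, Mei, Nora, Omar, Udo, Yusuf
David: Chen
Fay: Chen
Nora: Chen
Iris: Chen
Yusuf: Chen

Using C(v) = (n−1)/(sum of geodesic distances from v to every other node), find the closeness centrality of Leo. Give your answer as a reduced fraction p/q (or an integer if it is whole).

11/20

Distances from Leo: Chen:1, David:2, Fay:2, Frank:2, Gus:1, Iris:2, Mei:2, Nora:2, Omar:2, Udo:2, Yusuf:2. Sum = 20.
n = 12, so closeness = 11/20.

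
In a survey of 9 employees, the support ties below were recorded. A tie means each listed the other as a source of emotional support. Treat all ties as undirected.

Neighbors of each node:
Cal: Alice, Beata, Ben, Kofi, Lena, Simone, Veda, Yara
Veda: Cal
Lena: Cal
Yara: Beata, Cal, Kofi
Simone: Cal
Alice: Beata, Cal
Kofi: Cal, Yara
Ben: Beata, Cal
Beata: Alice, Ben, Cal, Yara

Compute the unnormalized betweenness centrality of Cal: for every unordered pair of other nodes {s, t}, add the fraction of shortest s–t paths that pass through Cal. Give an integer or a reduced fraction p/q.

Pairs whose geodesics pass through Cal — Yara–Ben: 1/2; Yara–Alice: 1/2; Yara–Lena: 1; Yara–Simone: 1; Yara–Veda: 1; Ben–Alice: 1/2; Ben–Lena: 1; Ben–Simone: 1; Ben–Kofi: 1; Ben–Veda: 1; Alice–Lena: 1; Alice–Simone: 1; Alice–Kofi: 1; Alice–Veda: 1 … (+10 more pairs).
All other pairs contribute 0.
Summing the contributions gives betweenness(Cal) = 22.

22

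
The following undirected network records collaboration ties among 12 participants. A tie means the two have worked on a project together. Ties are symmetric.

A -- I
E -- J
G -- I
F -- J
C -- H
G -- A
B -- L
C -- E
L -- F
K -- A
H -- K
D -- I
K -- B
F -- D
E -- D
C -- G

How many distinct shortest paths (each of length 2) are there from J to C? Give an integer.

1

The shortest distance is 2, and the only length-2 path is J–E–C. So there is exactly 1 shortest path.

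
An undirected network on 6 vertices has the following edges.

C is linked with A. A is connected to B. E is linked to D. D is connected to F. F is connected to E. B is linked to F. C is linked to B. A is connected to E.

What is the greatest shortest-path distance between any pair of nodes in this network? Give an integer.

3

Eccentricity of each node (its greatest distance to any other): A:2, B:2, C:3, D:3, E:2, F:2.
The maximum eccentricity is 3, realized for instance by the pair C–D via C – A – E – D. So the diameter is 3.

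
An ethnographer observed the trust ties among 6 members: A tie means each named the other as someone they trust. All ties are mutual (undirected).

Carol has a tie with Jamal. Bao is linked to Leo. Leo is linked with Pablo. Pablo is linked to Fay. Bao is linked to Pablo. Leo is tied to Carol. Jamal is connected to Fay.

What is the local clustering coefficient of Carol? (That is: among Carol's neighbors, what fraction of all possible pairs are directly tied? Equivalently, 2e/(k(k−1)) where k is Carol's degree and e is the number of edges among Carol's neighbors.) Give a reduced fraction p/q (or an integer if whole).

0

Carol's neighbors: Jamal and Leo (k = 2).
Possible neighbor pairs: C(2,2) = 1. Edges among them: none → e = 0.
Clustering(Carol) = 0/1.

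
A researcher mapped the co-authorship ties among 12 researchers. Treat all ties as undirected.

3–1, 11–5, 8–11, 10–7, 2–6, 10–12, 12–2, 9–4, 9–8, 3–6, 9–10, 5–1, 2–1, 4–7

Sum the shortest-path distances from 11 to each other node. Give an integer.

Distances from 11: 1:2, 2:3, 3:3, 4:3, 5:1, 6:4, 7:4, 8:1, 9:2, 10:3, 12:4.
Sum = 2 + 3 + 3 + 3 + 1 + 4 + 4 + 1 + 2 + 3 + 4 = 30.

30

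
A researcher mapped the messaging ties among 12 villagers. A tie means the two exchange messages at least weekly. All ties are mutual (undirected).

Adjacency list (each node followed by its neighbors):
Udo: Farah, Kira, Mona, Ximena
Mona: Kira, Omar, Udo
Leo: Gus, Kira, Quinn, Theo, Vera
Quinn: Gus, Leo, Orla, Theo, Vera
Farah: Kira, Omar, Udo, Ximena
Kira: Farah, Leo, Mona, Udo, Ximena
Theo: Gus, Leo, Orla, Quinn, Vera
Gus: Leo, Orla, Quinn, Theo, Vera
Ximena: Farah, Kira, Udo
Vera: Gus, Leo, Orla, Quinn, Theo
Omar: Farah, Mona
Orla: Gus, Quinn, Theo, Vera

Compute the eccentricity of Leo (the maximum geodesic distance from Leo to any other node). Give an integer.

Distances from Leo: Farah:2, Gus:1, Kira:1, Mona:2, Omar:3, Orla:2, Quinn:1, Theo:1, Udo:2, Vera:1, Ximena:2.
The largest is 3 (to Omar), so the eccentricity of Leo is 3.

3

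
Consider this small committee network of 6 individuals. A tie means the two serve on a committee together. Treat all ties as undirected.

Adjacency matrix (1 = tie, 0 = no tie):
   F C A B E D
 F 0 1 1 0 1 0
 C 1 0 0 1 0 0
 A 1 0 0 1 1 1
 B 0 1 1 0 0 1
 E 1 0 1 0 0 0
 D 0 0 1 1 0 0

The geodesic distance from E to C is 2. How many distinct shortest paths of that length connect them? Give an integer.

The shortest distance is 2, and the only length-2 path is E–F–C. So there is exactly 1 shortest path.

1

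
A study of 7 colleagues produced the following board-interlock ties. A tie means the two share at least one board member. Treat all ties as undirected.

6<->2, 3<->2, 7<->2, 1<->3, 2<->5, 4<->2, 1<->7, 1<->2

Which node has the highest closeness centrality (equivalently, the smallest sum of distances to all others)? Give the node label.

2

Farness (sum of distances to all others) for each node — 1:9, 2:6, 3:10, 4:11, 5:11, 6:11, 7:10.
The smallest farness is 6, for 2, so 2 has the highest closeness.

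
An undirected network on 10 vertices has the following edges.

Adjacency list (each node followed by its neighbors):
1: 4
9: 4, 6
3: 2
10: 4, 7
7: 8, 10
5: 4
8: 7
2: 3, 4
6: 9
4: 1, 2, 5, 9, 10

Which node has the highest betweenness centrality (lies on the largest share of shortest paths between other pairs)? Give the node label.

Unnormalized betweenness of each node: 1:0, 2:8, 3:0, 4:31, 5:0, 6:0, 7:8, 8:0, 9:8, 10:14.
4 has the largest value, 31, making it the main broker — the node through which the most shortest paths run.

4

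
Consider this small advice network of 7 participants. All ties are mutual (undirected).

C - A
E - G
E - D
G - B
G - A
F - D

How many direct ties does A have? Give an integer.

A is directly tied to C and G. That is 2 neighbors, so the degree of A is 2.

2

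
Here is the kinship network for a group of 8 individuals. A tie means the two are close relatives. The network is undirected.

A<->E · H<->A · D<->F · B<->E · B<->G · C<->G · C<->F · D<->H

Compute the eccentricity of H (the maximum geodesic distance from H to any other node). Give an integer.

4

Distances from H: A:1, B:3, C:3, D:1, E:2, F:2, G:4.
The largest is 4 (to G), so the eccentricity of H is 4.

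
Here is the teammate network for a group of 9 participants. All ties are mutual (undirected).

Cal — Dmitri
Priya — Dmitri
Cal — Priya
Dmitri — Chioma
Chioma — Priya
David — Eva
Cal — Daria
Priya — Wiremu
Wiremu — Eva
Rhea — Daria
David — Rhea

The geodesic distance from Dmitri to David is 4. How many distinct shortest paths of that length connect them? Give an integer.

2

The shortest distance is 4. The length-4 paths are: Dmitri–Priya–Wiremu–Eva–David; Dmitri–Cal–Daria–Rhea–David.
That gives 2 distinct shortest paths.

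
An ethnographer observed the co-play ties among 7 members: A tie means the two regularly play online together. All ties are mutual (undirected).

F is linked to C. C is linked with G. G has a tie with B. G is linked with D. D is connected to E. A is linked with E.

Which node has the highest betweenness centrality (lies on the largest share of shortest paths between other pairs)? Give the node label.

Unnormalized betweenness of each node: A:0, B:0, C:5, D:8, E:5, F:0, G:11.
G has the largest value, 11, making it the main broker — the node through which the most shortest paths run.

G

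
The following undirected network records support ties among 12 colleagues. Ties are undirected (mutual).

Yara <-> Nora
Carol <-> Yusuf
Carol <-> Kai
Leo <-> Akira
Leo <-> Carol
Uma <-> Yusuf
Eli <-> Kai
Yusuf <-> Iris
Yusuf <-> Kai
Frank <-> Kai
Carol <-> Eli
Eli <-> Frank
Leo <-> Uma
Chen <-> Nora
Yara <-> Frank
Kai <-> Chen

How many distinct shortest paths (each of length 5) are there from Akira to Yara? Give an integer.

The shortest distance is 5. The length-5 paths are: Akira–Leo–Carol–Eli–Frank–Yara; Akira–Leo–Carol–Kai–Frank–Yara.
That gives 2 distinct shortest paths.

2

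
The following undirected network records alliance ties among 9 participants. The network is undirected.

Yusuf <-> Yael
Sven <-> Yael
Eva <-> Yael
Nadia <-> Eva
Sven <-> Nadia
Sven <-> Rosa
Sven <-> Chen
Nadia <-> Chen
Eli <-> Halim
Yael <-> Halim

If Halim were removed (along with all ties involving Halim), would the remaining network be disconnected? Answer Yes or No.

Removing Halim leaves {Chen, Eva, Nadia, Rosa, Sven, Yael, and Yusuf} with no path to {Eli}, so the network splits into 2 components. Halim is a cut vertex.

Yes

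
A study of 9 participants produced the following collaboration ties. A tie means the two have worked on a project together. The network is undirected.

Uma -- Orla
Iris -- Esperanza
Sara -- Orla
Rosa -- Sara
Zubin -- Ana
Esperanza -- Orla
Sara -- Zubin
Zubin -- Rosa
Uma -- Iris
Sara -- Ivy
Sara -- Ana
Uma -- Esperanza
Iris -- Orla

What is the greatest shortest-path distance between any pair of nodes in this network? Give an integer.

Eccentricity of each node (its greatest distance to any other): Ana:3, Esperanza:3, Iris:3, Ivy:3, Orla:2, Rosa:3, Sara:2, Uma:3, Zubin:3.
The maximum eccentricity is 3, realized for instance by the pair Rosa–Iris via Rosa – Sara – Orla – Iris. So the diameter is 3.

3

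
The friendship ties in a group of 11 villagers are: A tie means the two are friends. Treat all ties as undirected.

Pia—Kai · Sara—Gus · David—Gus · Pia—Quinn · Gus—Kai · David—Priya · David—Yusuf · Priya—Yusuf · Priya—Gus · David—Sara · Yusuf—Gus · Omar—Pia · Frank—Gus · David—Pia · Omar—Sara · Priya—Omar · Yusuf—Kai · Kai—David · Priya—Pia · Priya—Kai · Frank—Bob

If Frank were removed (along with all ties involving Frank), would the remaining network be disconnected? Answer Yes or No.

Yes

Removing Frank leaves {David, Gus, Kai, Omar, Pia, Priya, Quinn, Sara, and Yusuf} with no path to {Bob}, so the network splits into 2 components. Frank is a cut vertex.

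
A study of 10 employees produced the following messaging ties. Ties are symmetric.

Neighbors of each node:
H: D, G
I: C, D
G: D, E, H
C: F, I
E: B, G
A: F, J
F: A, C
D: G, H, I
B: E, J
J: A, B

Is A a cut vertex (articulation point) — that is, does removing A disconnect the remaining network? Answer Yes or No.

Even without A, every remaining node can still reach every other (the residual graph is connected), so A is not a cut vertex.

No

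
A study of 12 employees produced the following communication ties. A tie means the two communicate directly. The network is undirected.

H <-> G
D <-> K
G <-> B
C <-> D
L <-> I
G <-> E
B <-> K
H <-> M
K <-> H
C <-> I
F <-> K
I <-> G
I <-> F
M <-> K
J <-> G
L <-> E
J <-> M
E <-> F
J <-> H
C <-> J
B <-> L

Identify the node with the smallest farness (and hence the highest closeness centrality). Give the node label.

Farness (sum of distances to all others) for each node — B:20, C:21, D:23, E:22, F:20, G:18, H:19, I:19, J:20, K:17, L:23, M:22.
The smallest farness is 17, for K, so K has the highest closeness.

K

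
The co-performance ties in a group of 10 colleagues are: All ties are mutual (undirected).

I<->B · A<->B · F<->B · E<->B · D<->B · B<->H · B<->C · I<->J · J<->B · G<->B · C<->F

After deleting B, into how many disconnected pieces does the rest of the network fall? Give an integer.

7

Without B, the remaining ties split the others into: {H}; {C, F}; {I, J}; {G}; {E}; {A}; {D}.
That's 7 separate components.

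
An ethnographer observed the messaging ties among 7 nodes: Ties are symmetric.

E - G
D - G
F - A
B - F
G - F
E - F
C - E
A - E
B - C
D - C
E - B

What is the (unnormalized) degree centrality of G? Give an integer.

G is directly tied to D, E, and F. That is 3 neighbors, so the degree of G is 3.

3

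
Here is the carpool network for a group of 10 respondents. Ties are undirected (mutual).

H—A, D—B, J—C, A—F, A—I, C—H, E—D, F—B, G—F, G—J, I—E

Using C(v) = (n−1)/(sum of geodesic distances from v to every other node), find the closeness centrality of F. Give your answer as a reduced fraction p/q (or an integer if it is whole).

9/17

Distances from F: A:1, B:1, C:3, D:2, E:3, G:1, H:2, I:2, J:2. Sum = 17.
n = 10, so closeness = 9/17.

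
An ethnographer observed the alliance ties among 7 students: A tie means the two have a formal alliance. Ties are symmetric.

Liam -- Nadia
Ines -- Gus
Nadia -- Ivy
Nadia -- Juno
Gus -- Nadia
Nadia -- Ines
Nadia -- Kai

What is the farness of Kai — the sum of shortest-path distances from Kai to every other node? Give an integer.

11

Distances from Kai: Gus:2, Ines:2, Ivy:2, Juno:2, Liam:2, Nadia:1.
Sum = 2 + 2 + 2 + 2 + 2 + 1 = 11.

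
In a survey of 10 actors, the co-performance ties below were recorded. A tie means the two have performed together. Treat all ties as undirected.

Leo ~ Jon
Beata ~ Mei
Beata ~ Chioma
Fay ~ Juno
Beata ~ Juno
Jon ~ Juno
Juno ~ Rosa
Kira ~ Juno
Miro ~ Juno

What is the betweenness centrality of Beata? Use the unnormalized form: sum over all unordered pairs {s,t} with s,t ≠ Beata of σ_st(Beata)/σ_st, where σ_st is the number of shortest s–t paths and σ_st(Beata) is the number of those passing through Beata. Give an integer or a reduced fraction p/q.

15

Pairs whose geodesics pass through Beata — Rosa–Mei: 1; Rosa–Chioma: 1; Miro–Mei: 1; Miro–Chioma: 1; Mei–Leo: 1; Mei–Fay: 1; Mei–Jon: 1; Mei–Juno: 1; Mei–Kira: 1; Mei–Chioma: 1; Leo–Chioma: 1; Fay–Chioma: 1; Jon–Chioma: 1; Juno–Chioma: 1 … (+1 more pairs).
All other pairs contribute 0.
Summing the contributions gives betweenness(Beata) = 15.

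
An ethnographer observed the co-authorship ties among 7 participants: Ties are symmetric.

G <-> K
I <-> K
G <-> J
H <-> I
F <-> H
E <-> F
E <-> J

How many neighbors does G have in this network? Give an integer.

2

G is directly tied to J and K. That is 2 neighbors, so the degree of G is 2.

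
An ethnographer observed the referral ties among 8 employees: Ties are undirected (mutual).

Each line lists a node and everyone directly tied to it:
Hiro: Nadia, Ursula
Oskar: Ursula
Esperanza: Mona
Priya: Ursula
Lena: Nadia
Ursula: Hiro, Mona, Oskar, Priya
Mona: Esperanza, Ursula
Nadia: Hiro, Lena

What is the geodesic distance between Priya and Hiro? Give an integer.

One shortest route is Priya – Ursula – Hiro, which uses 2 edges, and Priya and Hiro are not directly tied, so nothing shorter exists. So d(Priya,Hiro) = 2.

2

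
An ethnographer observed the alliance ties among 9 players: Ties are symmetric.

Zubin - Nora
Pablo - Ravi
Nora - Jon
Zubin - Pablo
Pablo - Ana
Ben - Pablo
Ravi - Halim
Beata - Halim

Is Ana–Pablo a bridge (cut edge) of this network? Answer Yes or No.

Yes

Without the Ana–Pablo edge there is no alternate route between Ana and Pablo, so the network disconnects. It is a bridge.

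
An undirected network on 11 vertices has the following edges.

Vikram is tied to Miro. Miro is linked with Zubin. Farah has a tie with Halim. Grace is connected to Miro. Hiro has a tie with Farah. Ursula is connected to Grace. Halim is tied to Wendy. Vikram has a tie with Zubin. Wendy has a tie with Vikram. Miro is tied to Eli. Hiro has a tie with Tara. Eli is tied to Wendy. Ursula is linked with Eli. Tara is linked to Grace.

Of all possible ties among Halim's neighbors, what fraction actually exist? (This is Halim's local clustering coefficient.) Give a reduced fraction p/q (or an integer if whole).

Halim's neighbors: Farah and Wendy (k = 2).
Possible neighbor pairs: C(2,2) = 1. Edges among them: none → e = 0.
Clustering(Halim) = 0/1.

0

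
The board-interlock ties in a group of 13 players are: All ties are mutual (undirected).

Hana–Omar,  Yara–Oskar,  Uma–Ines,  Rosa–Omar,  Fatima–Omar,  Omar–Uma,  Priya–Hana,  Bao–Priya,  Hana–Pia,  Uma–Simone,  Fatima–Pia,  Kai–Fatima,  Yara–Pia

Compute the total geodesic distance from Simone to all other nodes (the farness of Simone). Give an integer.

Distances from Simone: Bao:5, Fatima:3, Hana:3, Ines:2, Kai:4, Omar:2, Oskar:6, Pia:4, Priya:4, Rosa:3, Uma:1, Yara:5.
Sum = 5 + 3 + 3 + 2 + 4 + 2 + 6 + 4 + 4 + 3 + 1 + 5 = 42.

42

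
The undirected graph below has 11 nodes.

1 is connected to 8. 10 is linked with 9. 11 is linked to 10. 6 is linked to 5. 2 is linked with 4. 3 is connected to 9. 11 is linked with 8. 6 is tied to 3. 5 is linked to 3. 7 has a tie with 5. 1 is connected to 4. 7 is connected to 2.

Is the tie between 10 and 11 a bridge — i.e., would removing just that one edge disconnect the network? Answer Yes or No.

Even without that edge, 10 still reaches 11 via 10 – 9 – 3 – 5 – 7 – 2 – 4 – 1 – 8 – 11, so the network stays connected. Not a bridge.

No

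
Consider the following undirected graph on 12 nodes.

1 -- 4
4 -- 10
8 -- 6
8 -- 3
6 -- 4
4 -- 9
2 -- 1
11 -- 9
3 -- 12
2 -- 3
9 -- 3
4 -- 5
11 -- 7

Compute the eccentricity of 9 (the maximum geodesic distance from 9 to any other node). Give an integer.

2

Distances from 9: 1:2, 2:2, 3:1, 4:1, 5:2, 6:2, 7:2, 8:2, 10:2, 11:1, 12:2.
The largest is 2 (to 5, 1, 6, 10, 7, 2, 8, and 12), so the eccentricity of 9 is 2.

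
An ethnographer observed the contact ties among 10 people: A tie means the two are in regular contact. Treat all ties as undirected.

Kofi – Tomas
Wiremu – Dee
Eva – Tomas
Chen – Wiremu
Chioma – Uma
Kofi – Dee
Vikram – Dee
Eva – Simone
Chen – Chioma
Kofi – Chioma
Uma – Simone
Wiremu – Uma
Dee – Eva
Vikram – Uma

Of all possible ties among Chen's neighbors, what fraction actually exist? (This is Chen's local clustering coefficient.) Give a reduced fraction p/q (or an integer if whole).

Chen's neighbors: Chioma and Wiremu (k = 2).
Possible neighbor pairs: C(2,2) = 1. Edges among them: none → e = 0.
Clustering(Chen) = 0/1.

0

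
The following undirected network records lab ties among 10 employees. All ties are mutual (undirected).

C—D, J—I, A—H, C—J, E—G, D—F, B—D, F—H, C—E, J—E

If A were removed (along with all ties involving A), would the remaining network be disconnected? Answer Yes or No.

Even without A, every remaining node can still reach every other (the residual graph is connected), so A is not a cut vertex.

No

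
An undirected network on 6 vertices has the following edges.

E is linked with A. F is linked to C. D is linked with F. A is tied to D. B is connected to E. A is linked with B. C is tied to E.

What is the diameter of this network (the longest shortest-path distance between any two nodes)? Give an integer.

Eccentricity of each node (its greatest distance to any other): A:2, B:3, C:2, D:2, E:2, F:3.
The maximum eccentricity is 3, realized for instance by the pair F–B via F – D – A – B. So the diameter is 3.

3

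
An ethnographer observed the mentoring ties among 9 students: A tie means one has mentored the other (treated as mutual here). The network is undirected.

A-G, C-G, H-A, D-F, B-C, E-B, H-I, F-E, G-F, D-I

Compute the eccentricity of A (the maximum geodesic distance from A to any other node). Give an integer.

3

Distances from A: B:3, C:2, D:3, E:3, F:2, G:1, H:1, I:2.
The largest is 3 (to D, B, and E), so the eccentricity of A is 3.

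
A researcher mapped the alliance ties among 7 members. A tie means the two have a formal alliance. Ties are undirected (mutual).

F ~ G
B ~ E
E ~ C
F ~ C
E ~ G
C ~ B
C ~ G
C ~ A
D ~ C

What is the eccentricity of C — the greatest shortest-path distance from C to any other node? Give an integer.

Distances from C: A:1, B:1, D:1, E:1, F:1, G:1.
The largest is 1 (to B, A, G, E, D, and F), so the eccentricity of C is 1.

1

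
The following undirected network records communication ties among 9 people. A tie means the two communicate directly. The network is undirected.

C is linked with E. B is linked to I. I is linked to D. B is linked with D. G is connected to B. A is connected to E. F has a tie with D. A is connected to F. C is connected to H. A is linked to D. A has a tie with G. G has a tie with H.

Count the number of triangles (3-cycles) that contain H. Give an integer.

0

H's neighbors are C and G, but none of them are tied to each other, so no triangle contains H.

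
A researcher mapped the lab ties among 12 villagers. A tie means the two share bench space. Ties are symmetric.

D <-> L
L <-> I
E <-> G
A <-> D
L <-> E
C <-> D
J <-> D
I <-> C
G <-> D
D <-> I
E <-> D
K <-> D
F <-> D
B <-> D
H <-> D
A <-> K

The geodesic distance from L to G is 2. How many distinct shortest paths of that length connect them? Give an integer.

The shortest distance is 2. The length-2 paths are: L–D–G; L–E–G.
That gives 2 distinct shortest paths.

2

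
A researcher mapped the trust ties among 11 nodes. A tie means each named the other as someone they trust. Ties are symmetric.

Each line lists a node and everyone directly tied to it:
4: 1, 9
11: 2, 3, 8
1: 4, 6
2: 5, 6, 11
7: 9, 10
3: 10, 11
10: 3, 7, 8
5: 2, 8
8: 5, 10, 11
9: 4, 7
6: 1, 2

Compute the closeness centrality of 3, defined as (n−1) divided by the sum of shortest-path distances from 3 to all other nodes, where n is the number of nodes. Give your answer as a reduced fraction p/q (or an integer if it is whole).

2/5

Distances from 3: 1:4, 2:2, 4:4, 5:3, 6:3, 7:2, 8:2, 9:3, 10:1, 11:1. Sum = 25.
n = 11, so closeness = 10/25 = 2/5.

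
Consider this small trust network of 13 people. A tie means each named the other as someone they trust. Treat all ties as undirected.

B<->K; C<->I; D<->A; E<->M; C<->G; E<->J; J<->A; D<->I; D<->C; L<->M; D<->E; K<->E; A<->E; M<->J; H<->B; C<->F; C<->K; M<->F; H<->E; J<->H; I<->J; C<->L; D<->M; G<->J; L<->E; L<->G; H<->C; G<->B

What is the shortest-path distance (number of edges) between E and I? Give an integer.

2

One shortest route is E – J – I, which uses 2 edges, and E and I are not directly tied, so nothing shorter exists. So d(E,I) = 2.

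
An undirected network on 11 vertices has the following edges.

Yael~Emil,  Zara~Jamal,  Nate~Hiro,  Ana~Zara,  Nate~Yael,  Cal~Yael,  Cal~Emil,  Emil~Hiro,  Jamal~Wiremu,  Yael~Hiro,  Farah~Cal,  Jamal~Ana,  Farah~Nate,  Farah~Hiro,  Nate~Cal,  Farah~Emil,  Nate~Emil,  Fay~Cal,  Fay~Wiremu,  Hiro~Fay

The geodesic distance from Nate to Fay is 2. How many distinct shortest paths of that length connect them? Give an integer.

The shortest distance is 2. The length-2 paths are: Nate–Cal–Fay; Nate–Hiro–Fay.
That gives 2 distinct shortest paths.

2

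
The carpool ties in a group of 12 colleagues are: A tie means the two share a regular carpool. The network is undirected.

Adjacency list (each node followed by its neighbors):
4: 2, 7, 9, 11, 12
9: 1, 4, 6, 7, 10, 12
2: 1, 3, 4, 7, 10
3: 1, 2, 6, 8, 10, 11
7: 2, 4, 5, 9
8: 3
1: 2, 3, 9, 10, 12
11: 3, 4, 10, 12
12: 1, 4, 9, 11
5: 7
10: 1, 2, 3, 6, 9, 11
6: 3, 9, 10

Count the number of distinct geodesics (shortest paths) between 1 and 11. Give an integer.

The shortest distance is 2. The length-2 paths are: 1–10–11; 1–12–11; 1–3–11.
That gives 3 distinct shortest paths.

3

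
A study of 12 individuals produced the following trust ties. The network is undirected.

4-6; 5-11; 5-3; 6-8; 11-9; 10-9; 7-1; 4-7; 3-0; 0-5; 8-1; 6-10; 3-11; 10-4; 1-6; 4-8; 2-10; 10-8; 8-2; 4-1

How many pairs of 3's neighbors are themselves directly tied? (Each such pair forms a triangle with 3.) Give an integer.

2

3's neighbors: 0, 5, and 11.
Neighbor pairs that are themselves tied: 3–0–5; 3–5–11. Each forms one triangle with 3, for 2 in total.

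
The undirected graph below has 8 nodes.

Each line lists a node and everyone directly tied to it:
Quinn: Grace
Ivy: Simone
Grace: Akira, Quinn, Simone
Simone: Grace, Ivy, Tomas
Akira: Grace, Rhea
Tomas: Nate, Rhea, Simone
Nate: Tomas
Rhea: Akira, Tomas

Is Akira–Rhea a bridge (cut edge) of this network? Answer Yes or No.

Even without that edge, Akira still reaches Rhea via Akira – Grace – Simone – Tomas – Rhea, so the network stays connected. Not a bridge.

No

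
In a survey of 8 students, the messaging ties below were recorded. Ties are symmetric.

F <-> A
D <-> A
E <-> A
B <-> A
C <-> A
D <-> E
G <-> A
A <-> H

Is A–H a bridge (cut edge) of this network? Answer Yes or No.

Yes

Without the A–H edge there is no alternate route between A and H, so the network disconnects. It is a bridge.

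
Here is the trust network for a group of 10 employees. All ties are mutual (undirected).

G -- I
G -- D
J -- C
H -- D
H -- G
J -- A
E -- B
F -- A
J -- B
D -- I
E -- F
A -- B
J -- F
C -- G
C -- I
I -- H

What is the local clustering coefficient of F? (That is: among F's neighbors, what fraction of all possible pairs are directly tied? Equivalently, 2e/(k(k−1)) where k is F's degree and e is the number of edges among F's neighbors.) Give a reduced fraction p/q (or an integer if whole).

1/3

F's neighbors: A, E, and J (k = 3).
Possible neighbor pairs: C(3,2) = 3. Edges among them: A–J → e = 1.
Clustering(F) = 1/3.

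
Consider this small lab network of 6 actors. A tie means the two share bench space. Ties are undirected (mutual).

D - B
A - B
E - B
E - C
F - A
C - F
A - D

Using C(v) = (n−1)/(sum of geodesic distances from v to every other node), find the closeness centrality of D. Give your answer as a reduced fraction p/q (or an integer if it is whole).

5/9

Distances from D: A:1, B:1, C:3, E:2, F:2. Sum = 9.
n = 6, so closeness = 5/9.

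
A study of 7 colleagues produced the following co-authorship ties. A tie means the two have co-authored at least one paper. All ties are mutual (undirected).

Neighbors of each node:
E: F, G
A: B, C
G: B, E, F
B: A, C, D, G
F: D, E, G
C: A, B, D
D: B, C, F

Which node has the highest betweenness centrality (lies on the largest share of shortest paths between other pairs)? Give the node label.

Unnormalized betweenness of each node: A:0, B:31/6, C:5/6, D:8/3, E:0, F:2, G:10/3.
B has the largest value, 31/6, making it the main broker — the node through which the most shortest paths run.

B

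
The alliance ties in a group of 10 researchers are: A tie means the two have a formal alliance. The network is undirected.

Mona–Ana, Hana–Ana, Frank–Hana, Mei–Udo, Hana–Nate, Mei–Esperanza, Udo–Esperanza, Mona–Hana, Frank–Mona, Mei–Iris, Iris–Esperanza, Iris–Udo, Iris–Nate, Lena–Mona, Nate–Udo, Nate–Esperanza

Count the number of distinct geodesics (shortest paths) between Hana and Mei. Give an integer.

The shortest distance is 3. The length-3 paths are: Hana–Nate–Iris–Mei; Hana–Nate–Udo–Mei; Hana–Nate–Esperanza–Mei.
That gives 3 distinct shortest paths.

3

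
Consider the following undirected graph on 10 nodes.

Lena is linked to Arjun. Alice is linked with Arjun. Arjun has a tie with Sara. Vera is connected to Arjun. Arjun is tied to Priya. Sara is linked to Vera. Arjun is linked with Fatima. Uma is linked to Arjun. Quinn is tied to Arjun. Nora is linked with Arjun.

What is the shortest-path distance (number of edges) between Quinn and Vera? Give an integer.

2

One shortest route is Quinn – Arjun – Vera, which uses 2 edges, and Quinn and Vera are not directly tied, so nothing shorter exists. So d(Quinn,Vera) = 2.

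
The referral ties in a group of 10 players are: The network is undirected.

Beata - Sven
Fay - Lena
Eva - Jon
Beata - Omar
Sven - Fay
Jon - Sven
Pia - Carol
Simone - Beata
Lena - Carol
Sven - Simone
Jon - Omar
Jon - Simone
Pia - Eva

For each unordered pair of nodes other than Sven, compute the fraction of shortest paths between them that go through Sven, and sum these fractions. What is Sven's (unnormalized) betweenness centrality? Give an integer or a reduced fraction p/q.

Pairs whose geodesics pass through Sven — Omar–Fay: 2/2; Omar–Lena: 2/2; Beata–Fay: 1; Beata–Lena: 1; Beata–Carol: 1; Beata–Pia: 1/3; Beata–Eva: 1/3; Beata–Jon: 1/3; Simone–Fay: 1; Simone–Lena: 1; Simone–Carol: 1/2; Fay–Eva: 1; Fay–Jon: 1; Lena–Jon: 1.
All other pairs contribute 0.
Summing the contributions gives betweenness(Sven) = 23/2.

23/2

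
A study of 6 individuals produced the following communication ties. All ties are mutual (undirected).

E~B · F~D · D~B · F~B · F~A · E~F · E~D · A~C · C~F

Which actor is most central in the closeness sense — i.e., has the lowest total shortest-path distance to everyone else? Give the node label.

F

Farness (sum of distances to all others) for each node — A:8, B:7, C:8, D:7, E:7, F:5.
The smallest farness is 5, for F, so F has the highest closeness.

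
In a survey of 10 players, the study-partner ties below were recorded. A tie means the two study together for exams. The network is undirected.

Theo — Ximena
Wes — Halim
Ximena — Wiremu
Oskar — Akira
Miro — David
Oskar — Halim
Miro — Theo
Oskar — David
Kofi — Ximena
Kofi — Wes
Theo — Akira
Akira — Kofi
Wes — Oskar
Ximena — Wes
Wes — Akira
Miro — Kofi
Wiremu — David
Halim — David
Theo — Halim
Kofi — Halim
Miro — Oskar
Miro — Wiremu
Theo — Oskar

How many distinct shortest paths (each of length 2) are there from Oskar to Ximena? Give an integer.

2

The shortest distance is 2. The length-2 paths are: Oskar–Theo–Ximena; Oskar–Wes–Ximena.
That gives 2 distinct shortest paths.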